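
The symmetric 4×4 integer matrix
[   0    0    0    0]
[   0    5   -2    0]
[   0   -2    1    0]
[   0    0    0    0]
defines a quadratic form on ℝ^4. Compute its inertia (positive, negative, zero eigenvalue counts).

Answer: (2, 0, 2)

Derivation:
step 0: pivot 5 → sign +
step 1: pivot 1/5 → sign +
step 2: row/col 2 already zero → sign 0
step 3: row/col 3 already zero → sign 0
signature = (2, 0, 2)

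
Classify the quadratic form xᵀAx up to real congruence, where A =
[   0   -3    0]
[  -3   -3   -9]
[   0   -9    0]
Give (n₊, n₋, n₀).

Answer: (1, 1, 1)

Derivation:
step 0: pivot -3 → sign −
step 1: pivot 3 → sign +
step 2: row/col 2 already zero → sign 0
signature = (1, 1, 1)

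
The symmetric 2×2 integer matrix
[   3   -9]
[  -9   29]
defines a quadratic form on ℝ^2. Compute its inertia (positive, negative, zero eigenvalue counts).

step 0: pivot 3 → sign +
step 1: pivot 2 → sign +
signature = (2, 0, 0)

Answer: (2, 0, 0)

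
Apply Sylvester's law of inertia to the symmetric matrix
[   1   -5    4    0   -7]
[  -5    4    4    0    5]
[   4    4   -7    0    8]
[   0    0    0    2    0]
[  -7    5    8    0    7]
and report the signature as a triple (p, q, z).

Answer: (4, 1, 0)

Derivation:
step 0: pivot 1 → sign +
step 1: pivot -21 → sign −
step 2: pivot 31/7 → sign +
step 3: pivot 2 → sign +
step 4: pivot 6/31 → sign +
signature = (4, 1, 0)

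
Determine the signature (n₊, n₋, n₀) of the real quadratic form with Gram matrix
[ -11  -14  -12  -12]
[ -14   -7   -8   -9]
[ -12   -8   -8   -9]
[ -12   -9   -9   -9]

Answer: (3, 1, 0)

Derivation:
step 0: pivot -11 → sign −
step 1: pivot 119/11 → sign +
step 2: pivot 24/119 → sign +
step 3: pivot 3/8 → sign +
signature = (3, 1, 0)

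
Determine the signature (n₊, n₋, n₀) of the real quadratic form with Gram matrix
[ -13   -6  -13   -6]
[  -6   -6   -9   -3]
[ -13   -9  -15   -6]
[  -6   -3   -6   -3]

Answer: (1, 3, 0)

Derivation:
step 0: pivot -13 → sign −
step 1: pivot -42/13 → sign −
step 2: pivot 11/14 → sign +
step 3: pivot -3/11 → sign −
signature = (1, 3, 0)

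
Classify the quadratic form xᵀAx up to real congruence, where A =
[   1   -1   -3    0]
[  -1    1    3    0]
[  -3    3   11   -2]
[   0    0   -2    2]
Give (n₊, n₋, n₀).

step 0: pivot 1 → sign +
step 1: pivot 2 → sign +
step 2: row/col 2 already zero → sign 0
step 3: row/col 3 already zero → sign 0
signature = (2, 0, 2)

Answer: (2, 0, 2)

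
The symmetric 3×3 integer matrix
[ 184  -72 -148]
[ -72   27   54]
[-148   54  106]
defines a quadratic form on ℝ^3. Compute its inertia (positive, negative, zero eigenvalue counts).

step 0: pivot 184 → sign +
step 1: pivot -27/23 → sign −
step 2: row/col 2 already zero → sign 0
signature = (1, 1, 1)

Answer: (1, 1, 1)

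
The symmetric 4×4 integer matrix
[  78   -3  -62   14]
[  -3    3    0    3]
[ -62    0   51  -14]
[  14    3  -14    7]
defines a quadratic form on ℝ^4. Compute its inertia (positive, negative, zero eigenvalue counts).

step 0: pivot 78 → sign +
step 1: pivot 75/26 → sign +
step 2: pivot -19/75 → sign −
step 3: pivot 3/19 → sign +
signature = (3, 1, 0)

Answer: (3, 1, 0)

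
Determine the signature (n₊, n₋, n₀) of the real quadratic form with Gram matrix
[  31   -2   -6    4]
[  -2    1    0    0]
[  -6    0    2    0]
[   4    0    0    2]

Answer: (4, 0, 0)

Derivation:
step 0: pivot 31 → sign +
step 1: pivot 27/31 → sign +
step 2: pivot 2/3 → sign +
step 3: pivot 2/9 → sign +
signature = (4, 0, 0)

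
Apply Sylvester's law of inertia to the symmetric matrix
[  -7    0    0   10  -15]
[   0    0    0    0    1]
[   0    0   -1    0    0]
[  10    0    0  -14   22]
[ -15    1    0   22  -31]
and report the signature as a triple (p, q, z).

Answer: (2, 3, 0)

Derivation:
step 0: pivot -7 → sign −
step 1: pivot -1 → sign −
step 2: pivot 2/7 → sign +
step 3: pivot 2 → sign +
step 4: pivot -1/2 → sign −
signature = (2, 3, 0)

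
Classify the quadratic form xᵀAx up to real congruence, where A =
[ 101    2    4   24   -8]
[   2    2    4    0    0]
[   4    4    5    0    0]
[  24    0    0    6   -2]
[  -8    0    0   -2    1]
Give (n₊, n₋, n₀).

Answer: (4, 1, 0)

Derivation:
step 0: pivot 101 → sign +
step 1: pivot 198/101 → sign +
step 2: pivot -3 → sign −
step 3: pivot 2/11 → sign +
step 4: pivot 1/3 → sign +
signature = (4, 1, 0)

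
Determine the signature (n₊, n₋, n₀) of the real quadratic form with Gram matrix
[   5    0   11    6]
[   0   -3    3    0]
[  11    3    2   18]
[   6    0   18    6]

Answer: (1, 2, 1)

Derivation:
step 0: pivot 5 → sign +
step 1: pivot -3 → sign −
step 2: pivot -96/5 → sign −
step 3: row/col 3 already zero → sign 0
signature = (1, 2, 1)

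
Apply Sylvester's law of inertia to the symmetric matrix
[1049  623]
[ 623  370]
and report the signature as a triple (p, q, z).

step 0: pivot 1049 → sign +
step 1: pivot 1/1049 → sign +
signature = (2, 0, 0)

Answer: (2, 0, 0)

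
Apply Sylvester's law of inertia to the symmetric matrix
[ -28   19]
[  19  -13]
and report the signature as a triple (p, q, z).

step 0: pivot -28 → sign −
step 1: pivot -3/28 → sign −
signature = (0, 2, 0)

Answer: (0, 2, 0)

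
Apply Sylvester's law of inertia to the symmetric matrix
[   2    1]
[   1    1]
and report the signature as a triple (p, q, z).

step 0: pivot 2 → sign +
step 1: pivot 1/2 → sign +
signature = (2, 0, 0)

Answer: (2, 0, 0)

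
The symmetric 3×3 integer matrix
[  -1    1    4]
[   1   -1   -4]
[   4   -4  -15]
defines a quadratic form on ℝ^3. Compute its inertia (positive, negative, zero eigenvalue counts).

Answer: (1, 1, 1)

Derivation:
step 0: pivot -1 → sign −
step 1: pivot 1 → sign +
step 2: row/col 2 already zero → sign 0
signature = (1, 1, 1)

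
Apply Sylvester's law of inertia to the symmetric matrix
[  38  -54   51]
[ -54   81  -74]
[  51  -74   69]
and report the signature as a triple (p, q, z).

Answer: (3, 0, 0)

Derivation:
step 0: pivot 38 → sign +
step 1: pivot 81/19 → sign +
step 2: pivot 1/162 → sign +
signature = (3, 0, 0)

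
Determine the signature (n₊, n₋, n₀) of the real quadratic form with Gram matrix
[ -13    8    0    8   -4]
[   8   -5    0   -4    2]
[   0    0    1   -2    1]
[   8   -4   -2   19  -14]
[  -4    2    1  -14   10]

Answer: (3, 2, 0)

Derivation:
step 0: pivot -13 → sign −
step 1: pivot -1/13 → sign −
step 2: pivot 1 → sign +
step 3: pivot 31 → sign +
step 4: pivot 3/31 → sign +
signature = (3, 2, 0)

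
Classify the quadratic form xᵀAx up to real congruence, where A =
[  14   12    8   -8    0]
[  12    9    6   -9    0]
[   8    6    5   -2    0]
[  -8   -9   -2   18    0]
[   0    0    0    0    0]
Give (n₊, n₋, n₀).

Answer: (3, 1, 1)

Derivation:
step 0: pivot 14 → sign +
step 1: pivot -9/7 → sign −
step 2: pivot 1 → sign +
step 3: pivot 1 → sign +
step 4: row/col 4 already zero → sign 0
signature = (3, 1, 1)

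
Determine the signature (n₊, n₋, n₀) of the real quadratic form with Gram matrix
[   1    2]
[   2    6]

step 0: pivot 1 → sign +
step 1: pivot 2 → sign +
signature = (2, 0, 0)

Answer: (2, 0, 0)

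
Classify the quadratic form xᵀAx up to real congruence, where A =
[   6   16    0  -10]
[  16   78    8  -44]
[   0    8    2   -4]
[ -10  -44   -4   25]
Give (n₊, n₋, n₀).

step 0: pivot 6 → sign +
step 1: pivot 106/3 → sign +
step 2: pivot 10/53 → sign +
step 3: pivot -1/5 → sign −
signature = (3, 1, 0)

Answer: (3, 1, 0)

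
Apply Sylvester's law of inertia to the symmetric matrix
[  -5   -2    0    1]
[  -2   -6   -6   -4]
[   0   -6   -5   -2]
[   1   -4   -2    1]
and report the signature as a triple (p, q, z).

step 0: pivot -5 → sign −
step 1: pivot -26/5 → sign −
step 2: pivot 25/13 → sign +
step 3: row/col 3 already zero → sign 0
signature = (1, 2, 1)

Answer: (1, 2, 1)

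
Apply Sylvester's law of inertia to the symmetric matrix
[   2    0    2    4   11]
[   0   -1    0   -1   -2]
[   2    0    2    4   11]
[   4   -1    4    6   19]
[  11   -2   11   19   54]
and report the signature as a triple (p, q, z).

Answer: (1, 3, 1)

Derivation:
step 0: pivot 2 → sign +
step 1: pivot -1 → sign −
step 2: pivot -1 → sign −
step 3: pivot -3/2 → sign −
step 4: row/col 4 already zero → sign 0
signature = (1, 3, 1)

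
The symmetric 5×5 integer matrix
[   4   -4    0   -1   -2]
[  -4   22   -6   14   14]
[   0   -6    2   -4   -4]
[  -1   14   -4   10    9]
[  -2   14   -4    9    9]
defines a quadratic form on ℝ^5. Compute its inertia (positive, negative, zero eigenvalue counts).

Answer: (3, 1, 1)

Derivation:
step 0: pivot 4 → sign +
step 1: pivot 18 → sign +
step 2: pivot 13/36 → sign +
step 3: pivot -4/13 → sign −
step 4: row/col 4 already zero → sign 0
signature = (3, 1, 1)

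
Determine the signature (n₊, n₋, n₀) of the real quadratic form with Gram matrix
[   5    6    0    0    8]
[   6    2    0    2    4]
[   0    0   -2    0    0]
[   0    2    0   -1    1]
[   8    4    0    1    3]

Answer: (2, 3, 0)

Derivation:
step 0: pivot 5 → sign +
step 1: pivot -26/5 → sign −
step 2: pivot -2 → sign −
step 3: pivot -3/13 → sign −
step 4: pivot 2 → sign +
signature = (2, 3, 0)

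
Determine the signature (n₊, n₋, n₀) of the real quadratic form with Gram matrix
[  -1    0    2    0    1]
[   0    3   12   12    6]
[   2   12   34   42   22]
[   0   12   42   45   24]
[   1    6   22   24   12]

Answer: (3, 2, 0)

Derivation:
step 0: pivot -1 → sign −
step 1: pivot 3 → sign +
step 2: pivot -10 → sign −
step 3: pivot 3/5 → sign +
step 4: pivot 1 → sign +
signature = (3, 2, 0)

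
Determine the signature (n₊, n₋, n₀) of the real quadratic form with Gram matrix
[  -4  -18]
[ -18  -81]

Answer: (0, 1, 1)

Derivation:
step 0: pivot -4 → sign −
step 1: row/col 1 already zero → sign 0
signature = (0, 1, 1)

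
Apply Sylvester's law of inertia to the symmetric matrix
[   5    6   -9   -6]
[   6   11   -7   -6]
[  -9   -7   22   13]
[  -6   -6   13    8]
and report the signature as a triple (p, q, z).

step 0: pivot 5 → sign +
step 1: pivot 19/5 → sign +
step 2: pivot 2 → sign +
step 3: pivot -3/38 → sign −
signature = (3, 1, 0)

Answer: (3, 1, 0)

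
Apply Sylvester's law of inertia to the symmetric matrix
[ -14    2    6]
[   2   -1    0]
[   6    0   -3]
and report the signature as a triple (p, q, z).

Answer: (1, 2, 0)

Derivation:
step 0: pivot -14 → sign −
step 1: pivot -5/7 → sign −
step 2: pivot 3/5 → sign +
signature = (1, 2, 0)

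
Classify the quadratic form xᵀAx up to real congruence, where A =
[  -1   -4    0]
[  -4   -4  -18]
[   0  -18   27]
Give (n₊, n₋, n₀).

Answer: (1, 1, 1)

Derivation:
step 0: pivot -1 → sign −
step 1: pivot 12 → sign +
step 2: row/col 2 already zero → sign 0
signature = (1, 1, 1)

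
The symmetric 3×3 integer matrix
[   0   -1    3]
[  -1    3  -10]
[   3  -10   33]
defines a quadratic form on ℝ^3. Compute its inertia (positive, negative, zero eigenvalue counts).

step 0: pivot 3 → sign +
step 1: pivot -1/3 → sign −
step 2: row/col 2 already zero → sign 0
signature = (1, 1, 1)

Answer: (1, 1, 1)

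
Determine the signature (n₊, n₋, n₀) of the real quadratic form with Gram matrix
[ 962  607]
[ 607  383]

step 0: pivot 962 → sign +
step 1: pivot -3/962 → sign −
signature = (1, 1, 0)

Answer: (1, 1, 0)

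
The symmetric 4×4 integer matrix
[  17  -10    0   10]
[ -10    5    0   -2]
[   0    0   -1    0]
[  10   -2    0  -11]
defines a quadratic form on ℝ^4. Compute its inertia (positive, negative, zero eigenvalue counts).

step 0: pivot 17 → sign +
step 1: pivot -15/17 → sign −
step 2: pivot -1 → sign −
step 3: pivot 1/5 → sign +
signature = (2, 2, 0)

Answer: (2, 2, 0)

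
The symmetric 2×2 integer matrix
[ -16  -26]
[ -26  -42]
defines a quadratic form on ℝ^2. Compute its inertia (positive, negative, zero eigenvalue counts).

Answer: (1, 1, 0)

Derivation:
step 0: pivot -16 → sign −
step 1: pivot 1/4 → sign +
signature = (1, 1, 0)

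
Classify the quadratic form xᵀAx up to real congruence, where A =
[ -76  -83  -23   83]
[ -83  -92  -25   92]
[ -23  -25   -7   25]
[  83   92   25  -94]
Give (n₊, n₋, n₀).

Answer: (0, 4, 0)

Derivation:
step 0: pivot -76 → sign −
step 1: pivot -103/76 → sign −
step 2: pivot -3/103 → sign −
step 3: pivot -2 → sign −
signature = (0, 4, 0)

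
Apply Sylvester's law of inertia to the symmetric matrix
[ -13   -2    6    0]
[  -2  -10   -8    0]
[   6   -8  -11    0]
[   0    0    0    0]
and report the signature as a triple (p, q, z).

step 0: pivot -13 → sign −
step 1: pivot -126/13 → sign −
step 2: pivot -1/63 → sign −
step 3: row/col 3 already zero → sign 0
signature = (0, 3, 1)

Answer: (0, 3, 1)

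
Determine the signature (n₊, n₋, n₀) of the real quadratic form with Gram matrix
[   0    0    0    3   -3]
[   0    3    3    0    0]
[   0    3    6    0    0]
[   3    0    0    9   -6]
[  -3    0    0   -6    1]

step 0: pivot 3 → sign +
step 1: pivot 3 → sign +
step 2: pivot 9 → sign +
step 3: pivot -1 → sign −
step 4: pivot -2 → sign −
signature = (3, 2, 0)

Answer: (3, 2, 0)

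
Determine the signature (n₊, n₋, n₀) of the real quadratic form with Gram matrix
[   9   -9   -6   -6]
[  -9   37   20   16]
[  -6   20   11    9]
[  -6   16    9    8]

step 0: pivot 9 → sign +
step 1: pivot 28 → sign +
step 2: pivot 3/7 → sign +
step 3: row/col 3 already zero → sign 0
signature = (3, 0, 1)

Answer: (3, 0, 1)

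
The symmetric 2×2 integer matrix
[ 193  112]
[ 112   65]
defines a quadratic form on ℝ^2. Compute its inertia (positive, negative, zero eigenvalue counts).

Answer: (2, 0, 0)

Derivation:
step 0: pivot 193 → sign +
step 1: pivot 1/193 → sign +
signature = (2, 0, 0)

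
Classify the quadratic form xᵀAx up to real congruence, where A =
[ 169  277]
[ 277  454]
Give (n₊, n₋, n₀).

Answer: (1, 1, 0)

Derivation:
step 0: pivot 169 → sign +
step 1: pivot -3/169 → sign −
signature = (1, 1, 0)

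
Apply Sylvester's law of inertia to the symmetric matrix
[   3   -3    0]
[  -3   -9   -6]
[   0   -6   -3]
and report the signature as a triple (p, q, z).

step 0: pivot 3 → sign +
step 1: pivot -12 → sign −
step 2: row/col 2 already zero → sign 0
signature = (1, 1, 1)

Answer: (1, 1, 1)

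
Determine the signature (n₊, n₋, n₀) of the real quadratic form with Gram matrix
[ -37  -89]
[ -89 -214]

step 0: pivot -37 → sign −
step 1: pivot 3/37 → sign +
signature = (1, 1, 0)

Answer: (1, 1, 0)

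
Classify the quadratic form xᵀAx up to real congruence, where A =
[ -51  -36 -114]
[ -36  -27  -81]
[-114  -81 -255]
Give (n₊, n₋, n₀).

Answer: (0, 2, 1)

Derivation:
step 0: pivot -51 → sign −
step 1: pivot -27/17 → sign −
step 2: row/col 2 already zero → sign 0
signature = (0, 2, 1)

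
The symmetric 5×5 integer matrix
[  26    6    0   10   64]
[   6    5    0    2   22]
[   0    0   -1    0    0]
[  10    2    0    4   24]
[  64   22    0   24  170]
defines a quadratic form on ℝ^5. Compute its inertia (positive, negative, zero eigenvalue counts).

step 0: pivot 26 → sign +
step 1: pivot 47/13 → sign +
step 2: pivot -1 → sign −
step 3: pivot 6/47 → sign +
step 4: pivot -2 → sign −
signature = (3, 2, 0)

Answer: (3, 2, 0)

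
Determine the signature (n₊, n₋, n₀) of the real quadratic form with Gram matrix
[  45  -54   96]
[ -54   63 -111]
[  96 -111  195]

step 0: pivot 45 → sign +
step 1: pivot -9/5 → sign −
step 2: row/col 2 already zero → sign 0
signature = (1, 1, 1)

Answer: (1, 1, 1)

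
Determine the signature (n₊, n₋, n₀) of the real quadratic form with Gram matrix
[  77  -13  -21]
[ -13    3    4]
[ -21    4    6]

Answer: (3, 0, 0)

Derivation:
step 0: pivot 77 → sign +
step 1: pivot 62/77 → sign +
step 2: pivot 1/62 → sign +
signature = (3, 0, 0)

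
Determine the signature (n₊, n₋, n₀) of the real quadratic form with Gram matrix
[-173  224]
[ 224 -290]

step 0: pivot -173 → sign −
step 1: pivot 6/173 → sign +
signature = (1, 1, 0)

Answer: (1, 1, 0)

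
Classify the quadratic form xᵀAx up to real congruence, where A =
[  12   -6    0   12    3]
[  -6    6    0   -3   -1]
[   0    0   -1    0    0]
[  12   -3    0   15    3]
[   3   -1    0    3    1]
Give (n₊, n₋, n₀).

step 0: pivot 12 → sign +
step 1: pivot 3 → sign +
step 2: pivot -1 → sign −
step 3: pivot 1/6 → sign +
step 4: pivot -3/2 → sign −
signature = (3, 2, 0)

Answer: (3, 2, 0)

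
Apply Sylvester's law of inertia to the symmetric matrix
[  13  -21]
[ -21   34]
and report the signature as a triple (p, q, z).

step 0: pivot 13 → sign +
step 1: pivot 1/13 → sign +
signature = (2, 0, 0)

Answer: (2, 0, 0)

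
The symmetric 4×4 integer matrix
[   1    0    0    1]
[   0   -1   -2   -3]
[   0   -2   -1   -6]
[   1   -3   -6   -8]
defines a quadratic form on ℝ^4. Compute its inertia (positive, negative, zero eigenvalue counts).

step 0: pivot 1 → sign +
step 1: pivot -1 → sign −
step 2: pivot 3 → sign +
step 3: row/col 3 already zero → sign 0
signature = (2, 1, 1)

Answer: (2, 1, 1)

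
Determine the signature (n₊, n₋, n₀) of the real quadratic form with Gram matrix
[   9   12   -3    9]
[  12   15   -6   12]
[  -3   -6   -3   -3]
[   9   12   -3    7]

step 0: pivot 9 → sign +
step 1: pivot -1 → sign −
step 2: pivot -2 → sign −
step 3: row/col 3 already zero → sign 0
signature = (1, 2, 1)

Answer: (1, 2, 1)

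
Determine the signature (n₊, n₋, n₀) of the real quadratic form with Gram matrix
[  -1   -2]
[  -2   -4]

step 0: pivot -1 → sign −
step 1: row/col 1 already zero → sign 0
signature = (0, 1, 1)

Answer: (0, 1, 1)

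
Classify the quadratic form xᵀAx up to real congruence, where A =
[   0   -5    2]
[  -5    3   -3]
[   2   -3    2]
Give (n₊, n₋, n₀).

step 0: pivot 3 → sign +
step 1: pivot -25/3 → sign −
step 2: pivot 2/25 → sign +
signature = (2, 1, 0)

Answer: (2, 1, 0)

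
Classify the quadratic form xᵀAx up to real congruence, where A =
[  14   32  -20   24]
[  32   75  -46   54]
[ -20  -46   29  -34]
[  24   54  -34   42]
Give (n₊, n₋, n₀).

step 0: pivot 14 → sign +
step 1: pivot 13/7 → sign +
step 2: pivot 5/13 → sign +
step 3: pivot 2/5 → sign +
signature = (4, 0, 0)

Answer: (4, 0, 0)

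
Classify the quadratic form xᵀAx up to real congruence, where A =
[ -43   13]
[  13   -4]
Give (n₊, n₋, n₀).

step 0: pivot -43 → sign −
step 1: pivot -3/43 → sign −
signature = (0, 2, 0)

Answer: (0, 2, 0)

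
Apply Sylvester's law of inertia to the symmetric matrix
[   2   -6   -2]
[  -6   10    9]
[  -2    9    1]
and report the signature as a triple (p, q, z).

step 0: pivot 2 → sign +
step 1: pivot -8 → sign −
step 2: pivot 1/8 → sign +
signature = (2, 1, 0)

Answer: (2, 1, 0)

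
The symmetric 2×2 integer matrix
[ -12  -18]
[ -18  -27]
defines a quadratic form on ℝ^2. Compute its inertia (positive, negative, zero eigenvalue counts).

step 0: pivot -12 → sign −
step 1: row/col 1 already zero → sign 0
signature = (0, 1, 1)

Answer: (0, 1, 1)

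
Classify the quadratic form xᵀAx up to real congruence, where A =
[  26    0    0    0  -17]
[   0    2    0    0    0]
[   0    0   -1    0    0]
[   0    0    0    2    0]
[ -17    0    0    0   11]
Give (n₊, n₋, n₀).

Answer: (3, 2, 0)

Derivation:
step 0: pivot 26 → sign +
step 1: pivot 2 → sign +
step 2: pivot -1 → sign −
step 3: pivot 2 → sign +
step 4: pivot -3/26 → sign −
signature = (3, 2, 0)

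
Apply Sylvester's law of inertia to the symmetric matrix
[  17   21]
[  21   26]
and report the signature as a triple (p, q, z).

Answer: (2, 0, 0)

Derivation:
step 0: pivot 17 → sign +
step 1: pivot 1/17 → sign +
signature = (2, 0, 0)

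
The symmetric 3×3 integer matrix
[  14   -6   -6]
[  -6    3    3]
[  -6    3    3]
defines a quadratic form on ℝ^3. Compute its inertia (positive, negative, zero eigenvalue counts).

Answer: (2, 0, 1)

Derivation:
step 0: pivot 14 → sign +
step 1: pivot 3/7 → sign +
step 2: row/col 2 already zero → sign 0
signature = (2, 0, 1)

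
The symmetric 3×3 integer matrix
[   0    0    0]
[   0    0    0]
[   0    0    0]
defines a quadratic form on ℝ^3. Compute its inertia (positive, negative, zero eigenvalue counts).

Answer: (0, 0, 3)

Derivation:
step 0: row/col 0 already zero → sign 0
step 1: row/col 1 already zero → sign 0
step 2: row/col 2 already zero → sign 0
signature = (0, 0, 3)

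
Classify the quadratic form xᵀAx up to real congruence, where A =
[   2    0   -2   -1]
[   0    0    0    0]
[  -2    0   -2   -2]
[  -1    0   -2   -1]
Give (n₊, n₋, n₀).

step 0: pivot 2 → sign +
step 1: pivot -4 → sign −
step 2: pivot 3/4 → sign +
step 3: row/col 3 already zero → sign 0
signature = (2, 1, 1)

Answer: (2, 1, 1)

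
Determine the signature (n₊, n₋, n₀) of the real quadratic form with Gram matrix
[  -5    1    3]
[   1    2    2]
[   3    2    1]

Answer: (1, 2, 0)

Derivation:
step 0: pivot -5 → sign −
step 1: pivot 11/5 → sign +
step 2: pivot -3/11 → sign −
signature = (1, 2, 0)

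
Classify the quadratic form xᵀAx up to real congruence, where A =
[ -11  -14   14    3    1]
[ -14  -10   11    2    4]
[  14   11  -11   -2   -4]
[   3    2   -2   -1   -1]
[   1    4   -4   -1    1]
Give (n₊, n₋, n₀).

Answer: (2, 2, 1)

Derivation:
step 0: pivot -11 → sign −
step 1: pivot 86/11 → sign +
step 2: pivot 75/86 → sign +
step 3: pivot -2/3 → sign −
step 4: row/col 4 already zero → sign 0
signature = (2, 2, 1)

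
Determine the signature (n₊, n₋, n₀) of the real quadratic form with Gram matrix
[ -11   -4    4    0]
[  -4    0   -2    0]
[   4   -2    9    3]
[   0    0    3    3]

step 0: pivot -11 → sign −
step 1: pivot 16/11 → sign +
step 2: pivot 9/4 → sign +
step 3: pivot -1 → sign −
signature = (2, 2, 0)

Answer: (2, 2, 0)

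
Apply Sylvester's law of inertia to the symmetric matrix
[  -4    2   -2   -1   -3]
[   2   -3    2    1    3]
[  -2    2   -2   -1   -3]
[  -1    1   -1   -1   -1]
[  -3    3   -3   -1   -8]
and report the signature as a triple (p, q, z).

step 0: pivot -4 → sign −
step 1: pivot -2 → sign −
step 2: pivot -1/2 → sign −
step 3: pivot -1/2 → sign −
step 4: pivot -3 → sign −
signature = (0, 5, 0)

Answer: (0, 5, 0)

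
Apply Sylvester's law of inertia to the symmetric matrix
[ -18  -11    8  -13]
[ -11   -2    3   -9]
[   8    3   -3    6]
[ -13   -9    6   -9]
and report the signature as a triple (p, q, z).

step 0: pivot -18 → sign −
step 1: pivot 85/18 → sign +
step 2: pivot -1/5 → sign −
step 3: pivot 6/17 → sign +
signature = (2, 2, 0)

Answer: (2, 2, 0)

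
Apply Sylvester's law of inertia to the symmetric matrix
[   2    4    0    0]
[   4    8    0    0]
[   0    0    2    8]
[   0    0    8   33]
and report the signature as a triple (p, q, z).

step 0: pivot 2 → sign +
step 1: pivot 2 → sign +
step 2: pivot 1 → sign +
step 3: row/col 3 already zero → sign 0
signature = (3, 0, 1)

Answer: (3, 0, 1)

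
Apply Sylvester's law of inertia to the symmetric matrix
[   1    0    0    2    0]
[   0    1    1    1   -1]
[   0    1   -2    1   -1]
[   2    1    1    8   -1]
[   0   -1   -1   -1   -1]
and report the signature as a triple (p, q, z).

Answer: (3, 2, 0)

Derivation:
step 0: pivot 1 → sign +
step 1: pivot 1 → sign +
step 2: pivot -3 → sign −
step 3: pivot 3 → sign +
step 4: pivot -2 → sign −
signature = (3, 2, 0)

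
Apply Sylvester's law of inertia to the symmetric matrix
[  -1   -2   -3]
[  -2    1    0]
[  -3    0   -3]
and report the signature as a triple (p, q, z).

Answer: (1, 2, 0)

Derivation:
step 0: pivot -1 → sign −
step 1: pivot 5 → sign +
step 2: pivot -6/5 → sign −
signature = (1, 2, 0)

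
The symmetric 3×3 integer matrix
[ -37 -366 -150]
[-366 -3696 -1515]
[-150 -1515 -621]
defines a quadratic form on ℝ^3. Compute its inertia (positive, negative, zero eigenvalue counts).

step 0: pivot -37 → sign −
step 1: pivot -2796/37 → sign −
step 2: pivot 3/932 → sign +
signature = (1, 2, 0)

Answer: (1, 2, 0)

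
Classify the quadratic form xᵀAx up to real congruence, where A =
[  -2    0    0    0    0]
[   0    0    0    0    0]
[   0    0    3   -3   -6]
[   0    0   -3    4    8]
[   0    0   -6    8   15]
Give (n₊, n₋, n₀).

Answer: (2, 2, 1)

Derivation:
step 0: pivot -2 → sign −
step 1: pivot 3 → sign +
step 2: pivot 1 → sign +
step 3: pivot -1 → sign −
step 4: row/col 4 already zero → sign 0
signature = (2, 2, 1)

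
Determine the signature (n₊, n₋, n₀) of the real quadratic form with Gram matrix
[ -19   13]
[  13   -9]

step 0: pivot -19 → sign −
step 1: pivot -2/19 → sign −
signature = (0, 2, 0)

Answer: (0, 2, 0)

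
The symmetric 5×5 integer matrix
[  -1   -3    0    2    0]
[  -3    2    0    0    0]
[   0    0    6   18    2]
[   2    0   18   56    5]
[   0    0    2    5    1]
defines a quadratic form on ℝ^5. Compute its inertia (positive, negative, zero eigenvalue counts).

Answer: (3, 2, 0)

Derivation:
step 0: pivot -1 → sign −
step 1: pivot 11 → sign +
step 2: pivot 6 → sign +
step 3: pivot 30/11 → sign +
step 4: pivot -1/30 → sign −
signature = (3, 2, 0)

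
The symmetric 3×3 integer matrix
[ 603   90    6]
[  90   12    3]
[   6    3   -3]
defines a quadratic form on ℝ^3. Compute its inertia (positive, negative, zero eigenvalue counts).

Answer: (2, 1, 0)

Derivation:
step 0: pivot 603 → sign +
step 1: pivot -96/67 → sign −
step 2: pivot 1/32 → sign +
signature = (2, 1, 0)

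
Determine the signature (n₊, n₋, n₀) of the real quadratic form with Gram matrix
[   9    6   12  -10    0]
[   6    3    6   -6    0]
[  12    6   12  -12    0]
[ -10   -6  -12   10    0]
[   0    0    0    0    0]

Answer: (1, 2, 2)

Derivation:
step 0: pivot 9 → sign +
step 1: pivot -1 → sign −
step 2: pivot -2/3 → sign −
step 3: row/col 3 already zero → sign 0
step 4: row/col 4 already zero → sign 0
signature = (1, 2, 2)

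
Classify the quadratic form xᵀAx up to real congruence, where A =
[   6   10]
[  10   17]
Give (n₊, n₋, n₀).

step 0: pivot 6 → sign +
step 1: pivot 1/3 → sign +
signature = (2, 0, 0)

Answer: (2, 0, 0)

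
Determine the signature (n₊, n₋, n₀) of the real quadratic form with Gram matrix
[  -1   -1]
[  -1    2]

step 0: pivot -1 → sign −
step 1: pivot 3 → sign +
signature = (1, 1, 0)

Answer: (1, 1, 0)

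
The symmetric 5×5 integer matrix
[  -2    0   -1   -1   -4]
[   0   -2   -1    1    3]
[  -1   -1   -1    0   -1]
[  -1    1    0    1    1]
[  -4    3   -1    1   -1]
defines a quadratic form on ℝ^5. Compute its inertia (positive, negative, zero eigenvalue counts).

Answer: (2, 3, 0)

Derivation:
step 0: pivot -2 → sign −
step 1: pivot -2 → sign −
step 2: pivot 2 → sign +
step 3: pivot 11/8 → sign +
step 4: pivot -2/11 → sign −
signature = (2, 3, 0)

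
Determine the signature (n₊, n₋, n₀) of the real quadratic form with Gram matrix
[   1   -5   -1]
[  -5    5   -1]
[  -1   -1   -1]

Answer: (1, 2, 0)

Derivation:
step 0: pivot 1 → sign +
step 1: pivot -20 → sign −
step 2: pivot -1/5 → sign −
signature = (1, 2, 0)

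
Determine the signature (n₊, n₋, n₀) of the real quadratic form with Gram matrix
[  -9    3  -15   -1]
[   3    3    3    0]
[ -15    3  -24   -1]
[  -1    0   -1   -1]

step 0: pivot -9 → sign −
step 1: pivot 4 → sign +
step 2: pivot -11/12 → sign −
step 3: pivot 3/11 → sign +
signature = (2, 2, 0)

Answer: (2, 2, 0)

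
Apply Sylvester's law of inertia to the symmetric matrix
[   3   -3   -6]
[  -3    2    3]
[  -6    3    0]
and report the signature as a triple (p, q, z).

step 0: pivot 3 → sign +
step 1: pivot -1 → sign −
step 2: pivot -3 → sign −
signature = (1, 2, 0)

Answer: (1, 2, 0)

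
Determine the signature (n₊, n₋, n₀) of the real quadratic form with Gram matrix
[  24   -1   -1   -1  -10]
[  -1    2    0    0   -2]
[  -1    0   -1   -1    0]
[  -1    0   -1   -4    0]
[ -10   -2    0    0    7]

Answer: (3, 2, 0)

Derivation:
step 0: pivot 24 → sign +
step 1: pivot 47/24 → sign +
step 2: pivot -49/47 → sign −
step 3: pivot -3 → sign −
step 4: pivot 3/49 → sign +
signature = (3, 2, 0)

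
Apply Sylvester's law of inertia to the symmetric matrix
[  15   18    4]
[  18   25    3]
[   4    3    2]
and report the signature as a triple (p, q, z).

Answer: (2, 1, 0)

Derivation:
step 0: pivot 15 → sign +
step 1: pivot 17/5 → sign +
step 2: pivot -1/51 → sign −
signature = (2, 1, 0)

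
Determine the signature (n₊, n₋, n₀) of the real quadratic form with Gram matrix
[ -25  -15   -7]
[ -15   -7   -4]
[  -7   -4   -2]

Answer: (1, 2, 0)

Derivation:
step 0: pivot -25 → sign −
step 1: pivot 2 → sign +
step 2: pivot -3/50 → sign −
signature = (1, 2, 0)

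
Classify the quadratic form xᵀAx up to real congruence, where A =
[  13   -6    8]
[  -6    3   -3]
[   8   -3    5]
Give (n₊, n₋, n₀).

step 0: pivot 13 → sign +
step 1: pivot 3/13 → sign +
step 2: pivot -2 → sign −
signature = (2, 1, 0)

Answer: (2, 1, 0)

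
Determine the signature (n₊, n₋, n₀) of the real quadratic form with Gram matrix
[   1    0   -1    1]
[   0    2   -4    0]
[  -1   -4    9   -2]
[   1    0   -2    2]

Answer: (3, 1, 0)

Derivation:
step 0: pivot 1 → sign +
step 1: pivot 2 → sign +
step 2: pivot 1 → sign +
step 3: pivot -1 → sign −
signature = (3, 1, 0)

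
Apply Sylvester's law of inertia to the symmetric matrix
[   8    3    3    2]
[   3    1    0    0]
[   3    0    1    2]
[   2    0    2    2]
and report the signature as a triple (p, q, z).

step 0: pivot 8 → sign +
step 1: pivot -1/8 → sign −
step 2: pivot 10 → sign +
step 3: pivot -2/5 → sign −
signature = (2, 2, 0)

Answer: (2, 2, 0)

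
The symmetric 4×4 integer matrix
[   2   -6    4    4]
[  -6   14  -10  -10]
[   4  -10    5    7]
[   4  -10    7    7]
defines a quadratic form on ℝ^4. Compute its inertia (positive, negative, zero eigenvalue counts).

step 0: pivot 2 → sign +
step 1: pivot -4 → sign −
step 2: pivot -2 → sign −
step 3: row/col 3 already zero → sign 0
signature = (1, 2, 1)

Answer: (1, 2, 1)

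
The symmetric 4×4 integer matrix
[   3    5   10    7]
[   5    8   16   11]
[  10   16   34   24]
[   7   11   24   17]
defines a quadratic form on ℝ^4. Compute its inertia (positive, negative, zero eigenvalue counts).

step 0: pivot 3 → sign +
step 1: pivot -1/3 → sign −
step 2: pivot 2 → sign +
step 3: row/col 3 already zero → sign 0
signature = (2, 1, 1)

Answer: (2, 1, 1)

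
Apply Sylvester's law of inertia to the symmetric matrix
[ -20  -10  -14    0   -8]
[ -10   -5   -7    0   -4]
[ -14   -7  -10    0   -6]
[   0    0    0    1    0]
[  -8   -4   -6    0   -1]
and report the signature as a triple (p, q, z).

Answer: (2, 2, 1)

Derivation:
step 0: pivot -20 → sign −
step 1: pivot -1/5 → sign −
step 2: pivot 1 → sign +
step 3: pivot 3 → sign +
step 4: row/col 4 already zero → sign 0
signature = (2, 2, 1)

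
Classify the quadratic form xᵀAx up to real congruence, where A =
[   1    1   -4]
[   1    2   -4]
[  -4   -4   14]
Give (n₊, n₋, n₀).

Answer: (2, 1, 0)

Derivation:
step 0: pivot 1 → sign +
step 1: pivot 1 → sign +
step 2: pivot -2 → sign −
signature = (2, 1, 0)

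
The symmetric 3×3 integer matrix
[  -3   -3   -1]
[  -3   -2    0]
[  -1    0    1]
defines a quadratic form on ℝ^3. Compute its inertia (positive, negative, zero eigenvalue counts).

Answer: (2, 1, 0)

Derivation:
step 0: pivot -3 → sign −
step 1: pivot 1 → sign +
step 2: pivot 1/3 → sign +
signature = (2, 1, 0)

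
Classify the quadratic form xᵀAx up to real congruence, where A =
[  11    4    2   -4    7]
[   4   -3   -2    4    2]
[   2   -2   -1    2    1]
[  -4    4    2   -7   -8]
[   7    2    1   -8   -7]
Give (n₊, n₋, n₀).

Answer: (3, 2, 0)

Derivation:
step 0: pivot 11 → sign +
step 1: pivot -49/11 → sign −
step 2: pivot 15/49 → sign +
step 3: pivot -3 → sign −
step 4: pivot 3/5 → sign +
signature = (3, 2, 0)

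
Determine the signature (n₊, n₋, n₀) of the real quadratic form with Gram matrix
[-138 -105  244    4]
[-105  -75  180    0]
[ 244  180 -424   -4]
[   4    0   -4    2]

Answer: (2, 1, 1)

Derivation:
step 0: pivot -138 → sign −
step 1: pivot 225/46 → sign +
step 2: pivot 8/9 → sign +
step 3: row/col 3 already zero → sign 0
signature = (2, 1, 1)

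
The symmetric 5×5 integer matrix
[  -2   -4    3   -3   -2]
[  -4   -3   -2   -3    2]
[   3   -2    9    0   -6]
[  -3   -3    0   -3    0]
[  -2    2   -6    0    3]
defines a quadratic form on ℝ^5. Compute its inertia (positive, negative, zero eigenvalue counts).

Answer: (2, 3, 0)

Derivation:
step 0: pivot -2 → sign −
step 1: pivot 5 → sign +
step 2: pivot 7/10 → sign +
step 3: pivot -3/7 → sign −
step 4: pivot -1 → sign −
signature = (2, 3, 0)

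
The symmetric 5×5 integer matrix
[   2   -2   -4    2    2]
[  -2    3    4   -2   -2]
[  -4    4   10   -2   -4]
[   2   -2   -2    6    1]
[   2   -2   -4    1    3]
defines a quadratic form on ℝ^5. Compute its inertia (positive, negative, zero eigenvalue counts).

step 0: pivot 2 → sign +
step 1: pivot 1 → sign +
step 2: pivot 2 → sign +
step 3: pivot 2 → sign +
step 4: pivot 1/2 → sign +
signature = (5, 0, 0)

Answer: (5, 0, 0)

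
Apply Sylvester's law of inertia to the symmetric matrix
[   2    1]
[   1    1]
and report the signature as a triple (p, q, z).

step 0: pivot 2 → sign +
step 1: pivot 1/2 → sign +
signature = (2, 0, 0)

Answer: (2, 0, 0)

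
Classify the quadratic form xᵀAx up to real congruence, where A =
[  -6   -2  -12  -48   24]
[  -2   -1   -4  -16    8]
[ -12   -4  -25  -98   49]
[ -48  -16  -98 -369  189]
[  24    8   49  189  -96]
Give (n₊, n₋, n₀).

step 0: pivot -6 → sign −
step 1: pivot -1/3 → sign −
step 2: pivot -1 → sign −
step 3: pivot 19 → sign +
step 4: pivot -6/19 → sign −
signature = (1, 4, 0)

Answer: (1, 4, 0)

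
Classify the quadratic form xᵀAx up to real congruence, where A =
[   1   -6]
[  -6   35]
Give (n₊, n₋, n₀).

Answer: (1, 1, 0)

Derivation:
step 0: pivot 1 → sign +
step 1: pivot -1 → sign −
signature = (1, 1, 0)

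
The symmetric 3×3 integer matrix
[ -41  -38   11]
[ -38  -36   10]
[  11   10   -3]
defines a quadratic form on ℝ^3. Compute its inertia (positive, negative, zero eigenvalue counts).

Answer: (0, 2, 1)

Derivation:
step 0: pivot -41 → sign −
step 1: pivot -32/41 → sign −
step 2: row/col 2 already zero → sign 0
signature = (0, 2, 1)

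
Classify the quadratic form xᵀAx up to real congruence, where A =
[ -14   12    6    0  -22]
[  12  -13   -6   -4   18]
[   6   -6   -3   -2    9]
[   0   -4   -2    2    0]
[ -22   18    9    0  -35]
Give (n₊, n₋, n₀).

Answer: (1, 4, 0)

Derivation:
step 0: pivot -14 → sign −
step 1: pivot -19/7 → sign −
step 2: pivot -3/19 → sign −
step 3: pivot 34/3 → sign +
step 4: pivot -6/17 → sign −
signature = (1, 4, 0)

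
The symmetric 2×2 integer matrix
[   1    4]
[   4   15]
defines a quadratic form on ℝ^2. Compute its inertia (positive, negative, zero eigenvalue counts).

Answer: (1, 1, 0)

Derivation:
step 0: pivot 1 → sign +
step 1: pivot -1 → sign −
signature = (1, 1, 0)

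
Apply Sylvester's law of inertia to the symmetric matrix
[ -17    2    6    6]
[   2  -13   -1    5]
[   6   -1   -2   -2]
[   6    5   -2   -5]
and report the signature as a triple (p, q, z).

Answer: (1, 3, 0)

Derivation:
step 0: pivot -17 → sign −
step 1: pivot -217/17 → sign −
step 2: pivot 27/217 → sign +
step 3: pivot -1/3 → sign −
signature = (1, 3, 0)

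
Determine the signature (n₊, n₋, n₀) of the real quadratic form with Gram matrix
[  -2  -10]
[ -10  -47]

Answer: (1, 1, 0)

Derivation:
step 0: pivot -2 → sign −
step 1: pivot 3 → sign +
signature = (1, 1, 0)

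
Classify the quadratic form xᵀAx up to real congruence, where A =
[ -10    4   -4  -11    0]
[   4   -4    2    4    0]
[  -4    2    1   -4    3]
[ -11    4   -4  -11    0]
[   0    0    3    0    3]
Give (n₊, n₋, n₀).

step 0: pivot -10 → sign −
step 1: pivot -12/5 → sign −
step 2: pivot 8/3 → sign +
step 3: pivot 9/8 → sign +
step 4: pivot -1/2 → sign −
signature = (2, 3, 0)

Answer: (2, 3, 0)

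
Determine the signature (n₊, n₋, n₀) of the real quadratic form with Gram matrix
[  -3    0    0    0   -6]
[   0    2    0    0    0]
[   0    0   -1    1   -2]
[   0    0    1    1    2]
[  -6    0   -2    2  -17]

step 0: pivot -3 → sign −
step 1: pivot 2 → sign +
step 2: pivot -1 → sign −
step 3: pivot 2 → sign +
step 4: pivot -1 → sign −
signature = (2, 3, 0)

Answer: (2, 3, 0)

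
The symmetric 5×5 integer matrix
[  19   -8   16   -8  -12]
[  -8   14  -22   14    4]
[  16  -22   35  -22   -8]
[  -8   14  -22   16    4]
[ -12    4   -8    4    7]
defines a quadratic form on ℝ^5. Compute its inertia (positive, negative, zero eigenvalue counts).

Answer: (4, 1, 0)

Derivation:
step 0: pivot 19 → sign +
step 1: pivot 202/19 → sign +
step 2: pivot -39/101 → sign −
step 3: pivot 2 → sign +
step 4: pivot 3/13 → sign +
signature = (4, 1, 0)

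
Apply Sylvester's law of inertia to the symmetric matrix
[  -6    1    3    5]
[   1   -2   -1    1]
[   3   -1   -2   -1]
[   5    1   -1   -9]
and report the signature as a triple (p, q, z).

Answer: (0, 4, 0)

Derivation:
step 0: pivot -6 → sign −
step 1: pivot -11/6 → sign −
step 2: pivot -4/11 → sign −
step 3: pivot -1/4 → sign −
signature = (0, 4, 0)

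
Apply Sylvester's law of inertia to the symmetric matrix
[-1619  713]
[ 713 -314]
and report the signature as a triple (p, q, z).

step 0: pivot -1619 → sign −
step 1: pivot 3/1619 → sign +
signature = (1, 1, 0)

Answer: (1, 1, 0)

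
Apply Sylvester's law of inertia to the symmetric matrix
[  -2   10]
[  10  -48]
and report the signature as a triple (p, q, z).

Answer: (1, 1, 0)

Derivation:
step 0: pivot -2 → sign −
step 1: pivot 2 → sign +
signature = (1, 1, 0)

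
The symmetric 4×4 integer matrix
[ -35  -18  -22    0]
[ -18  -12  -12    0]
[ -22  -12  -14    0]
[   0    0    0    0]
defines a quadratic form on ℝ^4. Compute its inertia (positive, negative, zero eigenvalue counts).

step 0: pivot -35 → sign −
step 1: pivot -96/35 → sign −
step 2: row/col 2 already zero → sign 0
step 3: row/col 3 already zero → sign 0
signature = (0, 2, 2)

Answer: (0, 2, 2)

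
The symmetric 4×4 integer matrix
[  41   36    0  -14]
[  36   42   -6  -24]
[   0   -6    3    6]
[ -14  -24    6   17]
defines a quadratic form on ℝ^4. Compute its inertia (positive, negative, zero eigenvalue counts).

Answer: (3, 1, 0)

Derivation:
step 0: pivot 41 → sign +
step 1: pivot 426/41 → sign +
step 2: pivot -33/71 → sign −
step 3: pivot 3/11 → sign +
signature = (3, 1, 0)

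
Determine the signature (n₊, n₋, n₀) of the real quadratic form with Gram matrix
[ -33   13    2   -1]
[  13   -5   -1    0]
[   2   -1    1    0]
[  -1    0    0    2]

step 0: pivot -33 → sign −
step 1: pivot 4/33 → sign +
step 2: pivot 3/4 → sign +
step 3: row/col 3 already zero → sign 0
signature = (2, 1, 1)

Answer: (2, 1, 1)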